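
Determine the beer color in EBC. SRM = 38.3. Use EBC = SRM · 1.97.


EBC = 38.3 · 1.97

75.4510 EBC


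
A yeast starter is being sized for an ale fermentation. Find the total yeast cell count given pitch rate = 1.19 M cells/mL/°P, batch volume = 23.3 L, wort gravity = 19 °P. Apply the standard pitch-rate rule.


cells (billions) = rate · V_L · °P
cells = 1.19 · 23.3 · 19

526.8130 billion cells


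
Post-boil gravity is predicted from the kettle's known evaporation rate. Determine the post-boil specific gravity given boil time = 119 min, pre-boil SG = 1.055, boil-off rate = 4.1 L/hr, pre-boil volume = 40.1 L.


V_post = V_pre − rate·(t/60);  SG_post = 1 + (SG_pre−1)·V_pre/V_post
V_post = 40.1 − 4.1·(119/60) = 31.9683
SG_post = 1 + (1.055 − 1)·40.1/31.9683

1.0690


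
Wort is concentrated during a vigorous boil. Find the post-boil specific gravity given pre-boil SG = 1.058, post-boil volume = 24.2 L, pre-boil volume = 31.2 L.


SG_post = 1 + (SG_pre − 1)·V_pre/V_post
pts_pre = (1.058 − 1)·1000 = 58.0000
pts_post = 58.0000·31.2/24.2 = 74.7769
SG_post = 1 + 74.7769/1000

1.0748


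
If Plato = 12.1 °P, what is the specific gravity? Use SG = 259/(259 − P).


SG = 259/(259 − 12.1)

1.0490


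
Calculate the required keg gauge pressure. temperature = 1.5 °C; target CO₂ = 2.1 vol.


psi = vols/(0.01821 + 0.09011·e^(−0.04·T)) − 14.695
psi = 2.1/(0.01821 + 0.09011·e^(−0.04·1.5)) − 14.695

5.6790 psi


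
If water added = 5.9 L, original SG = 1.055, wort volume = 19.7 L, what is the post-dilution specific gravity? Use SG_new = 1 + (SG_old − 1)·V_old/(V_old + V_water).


pts = (1.055 − 1)·1000·19.7/(19.7 + 5.9) = 42.3242
SG_new = 1 + 42.3242/1000

1.0423


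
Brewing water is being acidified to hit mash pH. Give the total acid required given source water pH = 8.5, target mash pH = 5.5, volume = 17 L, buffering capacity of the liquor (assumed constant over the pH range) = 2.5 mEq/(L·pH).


acid = buffering capacity · (pH_source − pH_target) · V
acid = 2.5 · (8.5 − 5.5) · 17

127.5000 mEq


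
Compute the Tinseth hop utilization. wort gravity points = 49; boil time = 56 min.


U = 1.65·0.000125^(GP/1000) · (1 − e^(−0.04·t))/4.15
bigness = 1.65·0.000125^(49/1000) = 1.0623
boil_factor = (1 − e^(−0.04·56))/4.15 = 0.2153
U = 1.0623 · 0.2153

0.2287


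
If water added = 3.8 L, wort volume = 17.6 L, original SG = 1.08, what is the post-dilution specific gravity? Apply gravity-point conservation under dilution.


SG_new = 1 + (SG_old − 1)·V_old/(V_old + V_water)
pts = (1.08 − 1)·1000·17.6/(17.6 + 3.8) = 65.7944
SG_new = 1 + 65.7944/1000

1.0658


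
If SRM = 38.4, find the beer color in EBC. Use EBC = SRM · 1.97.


EBC = 38.4 · 1.97

75.6480 EBC


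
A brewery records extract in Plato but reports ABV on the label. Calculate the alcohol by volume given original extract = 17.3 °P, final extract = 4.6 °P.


SG = 259/(259 − P);  ABV = (OG − FG)·131.25
OG = 259/(259 − 17.3) = 1.0716
FG = 259/(259 − 4.6) = 1.0181
ABV = (1.0716 − 1.0181)·131.25

7.0212 % ABV


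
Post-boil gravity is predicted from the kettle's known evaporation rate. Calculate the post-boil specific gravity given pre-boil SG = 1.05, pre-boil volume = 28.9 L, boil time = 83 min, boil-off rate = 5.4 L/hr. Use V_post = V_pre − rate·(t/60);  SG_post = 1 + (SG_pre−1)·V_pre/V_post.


V_post = 28.9 − 5.4·(83/60) = 21.4300
SG_post = 1 + (1.05 − 1)·28.9/21.4300

1.0674


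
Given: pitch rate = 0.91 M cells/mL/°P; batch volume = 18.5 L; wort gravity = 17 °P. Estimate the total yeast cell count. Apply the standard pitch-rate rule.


cells (billions) = rate · V_L · °P
cells = 0.91 · 18.5 · 17

286.1950 billion cells


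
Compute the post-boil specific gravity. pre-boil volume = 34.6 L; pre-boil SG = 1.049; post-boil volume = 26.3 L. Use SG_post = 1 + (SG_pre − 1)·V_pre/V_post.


pts_pre = (1.049 − 1)·1000 = 49.0000
pts_post = 49.0000·34.6/26.3 = 64.4639
SG_post = 1 + 64.4639/1000

1.0645


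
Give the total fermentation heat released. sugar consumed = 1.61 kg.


Q = m_sugar · 590 kJ/kg
Q = 1.61 · 590

949.9000 kJ


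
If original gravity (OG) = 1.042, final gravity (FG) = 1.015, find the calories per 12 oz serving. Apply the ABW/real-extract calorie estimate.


ABW = (OG−FG)·131.25·0.79/FG;  °P = 259 − 259/SG (for OG→OE and FG→AE);  RE = 0.1808·OE + 0.8192·AE;  Cal = (6.9·ABW + 4·(RE−0.1))·FG·3.55
ABW = (1.042 − 1.015)·131.25·0.79/1.015 = 2.7582
OE = 259 − 259/1.042 = 10.4395 °P
AE = 259 − 259/1.015 = 3.8276 °P
RE = 0.1808·10.4395 + 0.8192·3.8276 = 5.0230 °P
Cal = (6.9·2.7582 + 4·(5.0230−0.1))·1.015·3.55

139.5309 kcal


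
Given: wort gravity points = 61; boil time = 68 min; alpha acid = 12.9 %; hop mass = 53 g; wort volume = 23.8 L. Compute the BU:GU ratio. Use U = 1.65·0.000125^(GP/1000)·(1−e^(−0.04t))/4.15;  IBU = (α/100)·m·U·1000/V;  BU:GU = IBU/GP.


U = 1.65·0.000125^(61/1000)·(1−e^(−0.04·68))/4.15 = 0.2147
IBU = (12.9/100)·53·0.2147·1000/23.8 = 61.6653
BU:GU = 61.6653/61

1.0109


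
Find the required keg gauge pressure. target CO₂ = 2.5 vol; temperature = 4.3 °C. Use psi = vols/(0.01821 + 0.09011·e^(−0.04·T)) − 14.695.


psi = 2.5/(0.01821 + 0.09011·e^(−0.04·4.3)) − 14.695

11.8779 psi


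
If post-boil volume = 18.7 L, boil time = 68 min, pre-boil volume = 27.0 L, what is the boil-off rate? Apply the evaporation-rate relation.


rate = (V_pre − V_post) / (t_min/60)
rate = (27.0 − 18.7) / (68/60)

7.3235 L/hr


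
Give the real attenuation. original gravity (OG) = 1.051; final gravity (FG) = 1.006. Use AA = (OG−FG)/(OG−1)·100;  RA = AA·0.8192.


AA = (1.051 − 1.006)/(1.051 − 1)·100 = 88.2353
RA = 88.2353·0.8192

72.2824 %


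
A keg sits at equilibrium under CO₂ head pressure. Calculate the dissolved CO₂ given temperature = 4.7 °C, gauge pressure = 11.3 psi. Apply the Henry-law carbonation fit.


vols = (P + 14.695)·(0.01821 + 0.09011·e^(−0.04·T))
vols = (11.3 + 14.695)·(0.01821 + 0.09011·e^(−0.04·4.7))

2.4143 volumes


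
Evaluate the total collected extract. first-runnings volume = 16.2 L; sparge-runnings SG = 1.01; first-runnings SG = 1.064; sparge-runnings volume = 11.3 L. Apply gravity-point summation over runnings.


total = Σ (SG_i − 1)·1000·V_i
first = (1.064 − 1)·1000·16.2 = 1036.8000
sparge = (1.01 − 1)·1000·11.3 = 113.0000
total = 1036.8000 + 113.0000

1149.8000 gravity·L


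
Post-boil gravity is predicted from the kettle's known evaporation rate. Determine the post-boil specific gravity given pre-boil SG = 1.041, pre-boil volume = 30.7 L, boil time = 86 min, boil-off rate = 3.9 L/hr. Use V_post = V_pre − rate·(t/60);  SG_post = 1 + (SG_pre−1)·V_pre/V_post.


V_post = 30.7 − 3.9·(86/60) = 25.1100
SG_post = 1 + (1.041 − 1)·30.7/25.1100

1.0501


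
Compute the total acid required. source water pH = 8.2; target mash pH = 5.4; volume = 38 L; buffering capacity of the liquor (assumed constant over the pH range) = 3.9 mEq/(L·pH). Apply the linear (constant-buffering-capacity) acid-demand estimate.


acid = buffering capacity · (pH_source − pH_target) · V
acid = 3.9 · (8.2 − 5.4) · 38

414.9600 mEq


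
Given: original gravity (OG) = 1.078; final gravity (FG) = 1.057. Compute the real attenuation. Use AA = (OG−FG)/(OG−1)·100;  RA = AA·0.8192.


AA = (1.078 − 1.057)/(1.078 − 1)·100 = 26.9231
RA = 26.9231·0.8192

22.0554 %


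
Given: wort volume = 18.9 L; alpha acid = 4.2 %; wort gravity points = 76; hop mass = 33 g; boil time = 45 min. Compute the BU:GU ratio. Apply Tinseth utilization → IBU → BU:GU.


U = 1.65·0.000125^(GP/1000)·(1−e^(−0.04t))/4.15;  IBU = (α/100)·m·U·1000/V;  BU:GU = IBU/GP
U = 1.65·0.000125^(76/1000)·(1−e^(−0.04·45))/4.15 = 0.1676
IBU = (4.2/100)·33·0.1676·1000/18.9 = 12.2923
BU:GU = 12.2923/76

0.1617


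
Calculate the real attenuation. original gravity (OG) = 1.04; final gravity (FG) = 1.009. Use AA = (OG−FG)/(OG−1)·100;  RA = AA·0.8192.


AA = (1.04 − 1.009)/(1.04 − 1)·100 = 77.5000
RA = 77.5000·0.8192

63.4880 %


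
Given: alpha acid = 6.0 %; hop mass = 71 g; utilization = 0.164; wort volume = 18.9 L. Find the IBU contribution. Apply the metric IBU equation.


IBU = (α/100)·mass·U·1000 / V
IBU = (6.0/100)·71·0.164·1000 / 18.9

36.9651 IBU


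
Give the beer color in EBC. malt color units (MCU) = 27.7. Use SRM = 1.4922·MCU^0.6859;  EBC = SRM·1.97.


SRM = 1.4922·27.7^0.6859 = 14.5621
EBC = 14.5621·1.97

28.6873 EBC


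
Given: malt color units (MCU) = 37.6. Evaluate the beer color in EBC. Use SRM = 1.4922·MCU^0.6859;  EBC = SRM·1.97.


SRM = 1.4922·37.6^0.6859 = 17.9576
EBC = 17.9576·1.97

35.3765 EBC


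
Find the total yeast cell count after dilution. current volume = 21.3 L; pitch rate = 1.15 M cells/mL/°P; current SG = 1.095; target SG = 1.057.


V_w = V·((SG_c−1)/(SG_t−1)−1);  °P = 259 − 259/SG_t;  cells = rate·(V+V_w)·°P
V_w = 21.3·((1.095−1)/(1.057−1)−1) = 14.2000
V_final = 21.3 + 14.2000 = 35.5000
°P = 259 − 259/1.057 = 13.9669
cells = 1.15·35.5000·13.9669

570.1982 billion cells


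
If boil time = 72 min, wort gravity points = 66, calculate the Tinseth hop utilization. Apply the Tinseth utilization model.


U = 1.65·0.000125^(GP/1000) · (1 − e^(−0.04·t))/4.15
bigness = 1.65·0.000125^(66/1000) = 0.9118
boil_factor = (1 − e^(−0.04·72))/4.15 = 0.2274
U = 0.9118 · 0.2274

0.2074


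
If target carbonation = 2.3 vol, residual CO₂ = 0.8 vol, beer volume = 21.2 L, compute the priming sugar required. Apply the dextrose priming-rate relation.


sugar = (target − residual)·4.0·V
sugar = (2.3 − 0.8)·4.0·21.2

127.2000 g


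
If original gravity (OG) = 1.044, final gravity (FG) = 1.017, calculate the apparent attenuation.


AA = (OG − FG)/(OG − 1) · 100
AA = (1.044 − 1.017)/(1.044 − 1) · 100

61.3636 %


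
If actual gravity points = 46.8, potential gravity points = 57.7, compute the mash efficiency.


efficiency = actual / potential × 100
efficiency = 46.8 / 57.7 × 100

81.1092 %


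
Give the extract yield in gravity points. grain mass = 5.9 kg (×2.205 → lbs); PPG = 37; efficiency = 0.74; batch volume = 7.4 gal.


points = lbs × PPG × eff / vol
lbs = 5.9 × 2.205 = 13.0095
points = 13.0095 × 37 × 0.74 / 7.4

48.1352 points


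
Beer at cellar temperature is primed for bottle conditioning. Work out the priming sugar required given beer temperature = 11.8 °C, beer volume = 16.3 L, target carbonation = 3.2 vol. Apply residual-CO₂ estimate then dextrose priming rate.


residual = 14.695·(0.01821 + 0.09011·e^(−0.04·T));  sugar = (target − residual)·4.0·V
residual = 14.695·(0.01821 + 0.09011·e^(−0.04·11.8)) = 1.0935
sugar = (3.2 − 1.0935)·4.0·16.3

137.3406 g


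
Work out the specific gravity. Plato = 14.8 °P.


SG = 259/(259 − P)
SG = 259/(259 − 14.8)

1.0606


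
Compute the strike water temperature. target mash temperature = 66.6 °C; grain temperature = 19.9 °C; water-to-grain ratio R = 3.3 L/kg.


T_strike = (0.41/R)·(T_mash − T_grain) + T_mash
T_strike = (0.41/3.3)·(66.6 − 19.9) + 66.6

72.4021 °C


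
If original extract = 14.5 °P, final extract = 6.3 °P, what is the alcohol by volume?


SG = 259/(259 − P);  ABV = (OG − FG)·131.25
OG = 259/(259 − 14.5) = 1.0593
FG = 259/(259 − 6.3) = 1.0249
ABV = (1.0593 − 1.0249)·131.25

4.5116 % ABV


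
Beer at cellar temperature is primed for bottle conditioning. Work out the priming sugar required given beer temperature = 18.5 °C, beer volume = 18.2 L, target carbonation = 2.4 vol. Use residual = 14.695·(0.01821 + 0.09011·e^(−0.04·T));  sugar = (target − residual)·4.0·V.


residual = 14.695·(0.01821 + 0.09011·e^(−0.04·18.5)) = 0.8994
sugar = (2.4 − 0.8994)·4.0·18.2

109.2456 g


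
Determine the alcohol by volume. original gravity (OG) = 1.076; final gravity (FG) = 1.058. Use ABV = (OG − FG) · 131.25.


ABV = (1.076 − 1.058) · 131.25

2.3625 % ABV


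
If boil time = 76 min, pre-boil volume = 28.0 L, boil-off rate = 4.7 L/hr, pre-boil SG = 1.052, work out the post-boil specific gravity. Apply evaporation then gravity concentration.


V_post = V_pre − rate·(t/60);  SG_post = 1 + (SG_pre−1)·V_pre/V_post
V_post = 28.0 − 4.7·(76/60) = 22.0467
SG_post = 1 + (1.052 − 1)·28.0/22.0467

1.0660


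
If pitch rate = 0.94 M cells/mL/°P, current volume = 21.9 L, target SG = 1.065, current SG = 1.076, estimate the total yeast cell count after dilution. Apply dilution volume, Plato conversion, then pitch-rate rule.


V_w = V·((SG_c−1)/(SG_t−1)−1);  °P = 259 − 259/SG_t;  cells = rate·(V+V_w)·°P
V_w = 21.9·((1.076−1)/(1.065−1)−1) = 3.7062
V_final = 21.9 + 3.7062 = 25.6062
°P = 259 − 259/1.065 = 15.8075
cells = 0.94·25.6062·15.8075

380.4834 billion cells


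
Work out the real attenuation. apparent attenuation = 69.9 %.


RA = AA · 0.8192
RA = 69.9 · 0.8192

57.2621 %


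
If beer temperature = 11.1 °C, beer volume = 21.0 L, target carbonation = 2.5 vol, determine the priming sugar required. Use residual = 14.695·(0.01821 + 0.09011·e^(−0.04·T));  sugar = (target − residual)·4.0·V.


residual = 14.695·(0.01821 + 0.09011·e^(−0.04·11.1)) = 1.1170
sugar = (2.5 − 1.1170)·4.0·21.0

116.1718 g


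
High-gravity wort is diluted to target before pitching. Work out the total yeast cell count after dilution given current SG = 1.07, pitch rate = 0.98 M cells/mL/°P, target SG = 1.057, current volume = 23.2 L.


V_w = V·((SG_c−1)/(SG_t−1)−1);  °P = 259 − 259/SG_t;  cells = rate·(V+V_w)·°P
V_w = 23.2·((1.07−1)/(1.057−1)−1) = 5.2912
V_final = 23.2 + 5.2912 = 28.4912
°P = 259 − 259/1.057 = 13.9669
cells = 0.98·28.4912·13.9669

389.9751 billion cells


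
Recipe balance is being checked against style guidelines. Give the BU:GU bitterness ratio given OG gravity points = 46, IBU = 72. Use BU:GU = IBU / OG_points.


BU:GU = 72 / 46

1.5652


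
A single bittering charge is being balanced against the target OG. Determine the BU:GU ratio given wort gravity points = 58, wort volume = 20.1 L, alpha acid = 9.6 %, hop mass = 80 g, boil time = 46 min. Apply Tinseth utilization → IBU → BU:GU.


U = 1.65·0.000125^(GP/1000)·(1−e^(−0.04t))/4.15;  IBU = (α/100)·m·U·1000/V;  BU:GU = IBU/GP
U = 1.65·0.000125^(58/1000)·(1−e^(−0.04·46))/4.15 = 0.1986
IBU = (9.6/100)·80·0.1986·1000/20.1 = 75.8773
BU:GU = 75.8773/58

1.3082


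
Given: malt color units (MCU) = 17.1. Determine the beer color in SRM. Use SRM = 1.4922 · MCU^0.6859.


SRM = 1.4922 · 17.1^0.6859

10.4602 SRM


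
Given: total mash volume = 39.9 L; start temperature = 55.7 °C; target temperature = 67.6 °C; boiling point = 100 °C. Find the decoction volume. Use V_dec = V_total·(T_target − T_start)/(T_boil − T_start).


V_dec = 39.9·(67.6 − 55.7)/(100 − 55.7)

10.7181 L


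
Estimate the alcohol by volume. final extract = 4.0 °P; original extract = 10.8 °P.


SG = 259/(259 − P);  ABV = (OG − FG)·131.25
OG = 259/(259 − 10.8) = 1.0435
FG = 259/(259 − 4.0) = 1.0157
ABV = (1.0435 − 1.0157)·131.25

3.6523 % ABV


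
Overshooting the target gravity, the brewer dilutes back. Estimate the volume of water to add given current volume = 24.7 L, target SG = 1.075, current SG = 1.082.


V_water = V·((SG_curr − 1)/(SG_target − 1) − 1)
V_water = 24.7·((1.082 − 1)/(1.075 − 1) − 1)

2.3053 L


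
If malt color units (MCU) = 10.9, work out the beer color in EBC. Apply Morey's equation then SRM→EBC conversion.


SRM = 1.4922·MCU^0.6859;  EBC = SRM·1.97
SRM = 1.4922·10.9^0.6859 = 7.6806
EBC = 7.6806·1.97

15.1309 EBC


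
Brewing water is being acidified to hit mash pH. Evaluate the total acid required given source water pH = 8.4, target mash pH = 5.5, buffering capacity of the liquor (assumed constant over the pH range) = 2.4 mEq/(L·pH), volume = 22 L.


acid = buffering capacity · (pH_source − pH_target) · V
acid = 2.4 · (8.4 − 5.5) · 22

153.1200 mEq


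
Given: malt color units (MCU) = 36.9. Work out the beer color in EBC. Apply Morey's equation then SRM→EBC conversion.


SRM = 1.4922·MCU^0.6859;  EBC = SRM·1.97
SRM = 1.4922·36.9^0.6859 = 17.7276
EBC = 17.7276·1.97

34.9234 EBC


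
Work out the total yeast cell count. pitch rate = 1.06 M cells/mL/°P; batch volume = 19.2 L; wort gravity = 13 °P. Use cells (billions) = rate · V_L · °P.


cells = 1.06 · 19.2 · 13

264.5760 billion cells


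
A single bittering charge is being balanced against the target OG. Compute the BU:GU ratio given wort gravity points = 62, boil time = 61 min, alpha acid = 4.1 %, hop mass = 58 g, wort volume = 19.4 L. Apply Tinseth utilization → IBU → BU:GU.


U = 1.65·0.000125^(GP/1000)·(1−e^(−0.04t))/4.15;  IBU = (α/100)·m·U·1000/V;  BU:GU = IBU/GP
U = 1.65·0.000125^(62/1000)·(1−e^(−0.04·61))/4.15 = 0.2079
IBU = (4.1/100)·58·0.2079·1000/19.4 = 25.4829
BU:GU = 25.4829/62

0.4110


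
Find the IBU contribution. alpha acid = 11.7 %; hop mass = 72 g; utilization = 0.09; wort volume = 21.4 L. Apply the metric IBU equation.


IBU = (α/100)·mass·U·1000 / V
IBU = (11.7/100)·72·0.09·1000 / 21.4

35.4280 IBU


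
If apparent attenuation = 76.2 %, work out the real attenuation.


RA = AA · 0.8192
RA = 76.2 · 0.8192

62.4230 %


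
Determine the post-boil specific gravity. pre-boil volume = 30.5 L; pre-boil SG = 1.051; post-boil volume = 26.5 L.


SG_post = 1 + (SG_pre − 1)·V_pre/V_post
pts_pre = (1.051 − 1)·1000 = 51.0000
pts_post = 51.0000·30.5/26.5 = 58.6981
SG_post = 1 + 58.6981/1000

1.0587


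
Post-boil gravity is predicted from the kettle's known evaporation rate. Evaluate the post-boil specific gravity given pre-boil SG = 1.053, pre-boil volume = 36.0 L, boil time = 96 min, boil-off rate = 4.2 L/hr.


V_post = V_pre − rate·(t/60);  SG_post = 1 + (SG_pre−1)·V_pre/V_post
V_post = 36.0 − 4.2·(96/60) = 29.2800
SG_post = 1 + (1.053 − 1)·36.0/29.2800

1.0652


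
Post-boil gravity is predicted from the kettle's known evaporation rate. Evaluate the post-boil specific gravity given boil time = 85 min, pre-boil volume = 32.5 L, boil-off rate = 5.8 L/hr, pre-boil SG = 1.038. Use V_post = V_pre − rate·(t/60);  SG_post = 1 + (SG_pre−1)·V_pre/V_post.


V_post = 32.5 − 5.8·(85/60) = 24.2833
SG_post = 1 + (1.038 − 1)·32.5/24.2833

1.0509


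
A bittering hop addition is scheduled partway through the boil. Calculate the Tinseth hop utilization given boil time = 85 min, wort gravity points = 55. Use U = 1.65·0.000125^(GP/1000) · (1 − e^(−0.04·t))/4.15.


bigness = 1.65·0.000125^(55/1000) = 1.0065
boil_factor = (1 − e^(−0.04·85))/4.15 = 0.2329
U = 1.0065 · 0.2329

0.2344


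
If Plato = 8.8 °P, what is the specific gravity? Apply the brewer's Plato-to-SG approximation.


SG = 259/(259 − P)
SG = 259/(259 − 8.8)

1.0352


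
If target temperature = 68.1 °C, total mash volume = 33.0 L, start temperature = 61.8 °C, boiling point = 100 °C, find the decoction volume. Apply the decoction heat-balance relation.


V_dec = V_total·(T_target − T_start)/(T_boil − T_start)
V_dec = 33.0·(68.1 − 61.8)/(100 − 61.8)

5.4424 L


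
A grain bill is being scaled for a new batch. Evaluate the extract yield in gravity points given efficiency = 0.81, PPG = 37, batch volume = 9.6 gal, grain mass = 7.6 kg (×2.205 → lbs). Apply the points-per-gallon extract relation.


points = lbs × PPG × eff / vol
lbs = 7.6 × 2.205 = 16.7580
points = 16.7580 × 37 × 0.81 / 9.6

52.3164 points


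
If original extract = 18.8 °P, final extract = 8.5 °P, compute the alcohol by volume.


SG = 259/(259 − P);  ABV = (OG − FG)·131.25
OG = 259/(259 − 18.8) = 1.0783
FG = 259/(259 − 8.5) = 1.0339
ABV = (1.0783 − 1.0339)·131.25

5.8191 % ABV


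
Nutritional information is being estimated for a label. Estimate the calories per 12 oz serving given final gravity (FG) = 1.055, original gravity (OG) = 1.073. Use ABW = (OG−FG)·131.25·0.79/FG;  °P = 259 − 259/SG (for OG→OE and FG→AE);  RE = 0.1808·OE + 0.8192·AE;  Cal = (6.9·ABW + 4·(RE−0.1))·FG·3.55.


ABW = (1.073 − 1.055)·131.25·0.79/1.055 = 1.7691
OE = 259 − 259/1.073 = 17.6207 °P
AE = 259 − 259/1.055 = 13.5024 °P
RE = 0.1808·17.6207 + 0.8192·13.5024 = 14.2470 °P
Cal = (6.9·1.7691 + 4·(14.2470−0.1))·1.055·3.55

257.6525 kcal


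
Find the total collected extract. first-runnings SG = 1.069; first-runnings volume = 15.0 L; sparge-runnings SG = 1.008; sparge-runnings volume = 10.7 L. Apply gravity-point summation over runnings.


total = Σ (SG_i − 1)·1000·V_i
first = (1.069 − 1)·1000·15.0 = 1035.0000
sparge = (1.008 − 1)·1000·10.7 = 85.6000
total = 1035.0000 + 85.6000

1120.6000 gravity·L


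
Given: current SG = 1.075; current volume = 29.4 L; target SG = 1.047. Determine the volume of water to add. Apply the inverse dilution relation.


V_water = V·((SG_curr − 1)/(SG_target − 1) − 1)
V_water = 29.4·((1.075 − 1)/(1.047 − 1) − 1)

17.5149 L


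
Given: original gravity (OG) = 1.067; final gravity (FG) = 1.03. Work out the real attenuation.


AA = (OG−FG)/(OG−1)·100;  RA = AA·0.8192
AA = (1.067 − 1.03)/(1.067 − 1)·100 = 55.2239
RA = 55.2239·0.8192

45.2394 %


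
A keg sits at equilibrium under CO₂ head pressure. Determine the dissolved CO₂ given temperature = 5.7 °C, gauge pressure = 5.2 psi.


vols = (P + 14.695)·(0.01821 + 0.09011·e^(−0.04·T))
vols = (5.2 + 14.695)·(0.01821 + 0.09011·e^(−0.04·5.7))

1.7895 volumes


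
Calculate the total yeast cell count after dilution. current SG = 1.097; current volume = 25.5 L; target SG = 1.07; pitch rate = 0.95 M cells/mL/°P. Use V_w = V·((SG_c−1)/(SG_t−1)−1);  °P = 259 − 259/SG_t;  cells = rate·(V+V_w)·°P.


V_w = 25.5·((1.097−1)/(1.07−1)−1) = 9.8357
V_final = 25.5 + 9.8357 = 35.3357
°P = 259 − 259/1.07 = 16.9439
cells = 0.95·35.3357·16.9439

568.7894 billion cells


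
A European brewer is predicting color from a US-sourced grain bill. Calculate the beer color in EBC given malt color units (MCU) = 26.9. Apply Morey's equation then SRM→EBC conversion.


SRM = 1.4922·MCU^0.6859;  EBC = SRM·1.97
SRM = 1.4922·26.9^0.6859 = 14.2723
EBC = 14.2723·1.97

28.1164 EBC


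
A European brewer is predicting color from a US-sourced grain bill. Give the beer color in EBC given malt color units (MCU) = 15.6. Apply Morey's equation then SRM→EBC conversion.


SRM = 1.4922·MCU^0.6859;  EBC = SRM·1.97
SRM = 1.4922·15.6^0.6859 = 9.8218
EBC = 9.8218·1.97

19.3490 EBC


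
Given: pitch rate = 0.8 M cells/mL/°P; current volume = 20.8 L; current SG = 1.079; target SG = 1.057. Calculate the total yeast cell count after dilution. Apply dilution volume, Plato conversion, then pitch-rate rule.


V_w = V·((SG_c−1)/(SG_t−1)−1);  °P = 259 − 259/SG_t;  cells = rate·(V+V_w)·°P
V_w = 20.8·((1.079−1)/(1.057−1)−1) = 8.0281
V_final = 20.8 + 8.0281 = 28.8281
°P = 259 − 259/1.057 = 13.9669
cells = 0.8·28.8281·13.9669

322.1107 billion cells


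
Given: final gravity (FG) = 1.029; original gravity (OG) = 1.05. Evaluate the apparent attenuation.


AA = (OG − FG)/(OG − 1) · 100
AA = (1.05 − 1.029)/(1.05 − 1) · 100

42.0000 %


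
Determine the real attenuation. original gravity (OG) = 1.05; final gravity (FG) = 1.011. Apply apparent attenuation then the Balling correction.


AA = (OG−FG)/(OG−1)·100;  RA = AA·0.8192
AA = (1.05 − 1.011)/(1.05 − 1)·100 = 78.0000
RA = 78.0000·0.8192

63.8976 %


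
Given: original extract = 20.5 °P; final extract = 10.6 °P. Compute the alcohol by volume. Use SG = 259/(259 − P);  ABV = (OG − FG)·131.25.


OG = 259/(259 − 20.5) = 1.0860
FG = 259/(259 − 10.6) = 1.0427
ABV = (1.0860 − 1.0427)·131.25

5.6806 % ABV


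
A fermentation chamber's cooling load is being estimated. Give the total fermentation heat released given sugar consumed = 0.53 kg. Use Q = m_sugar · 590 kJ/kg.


Q = 0.53 · 590

312.7000 kJ


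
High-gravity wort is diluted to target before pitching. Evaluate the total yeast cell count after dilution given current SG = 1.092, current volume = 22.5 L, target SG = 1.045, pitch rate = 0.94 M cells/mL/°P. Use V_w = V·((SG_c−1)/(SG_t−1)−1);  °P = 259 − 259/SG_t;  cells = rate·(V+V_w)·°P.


V_w = 22.5·((1.092−1)/(1.045−1)−1) = 23.5000
V_final = 22.5 + 23.5000 = 46.0000
°P = 259 − 259/1.045 = 11.1531
cells = 0.94·46.0000·11.1531

482.2605 billion cells


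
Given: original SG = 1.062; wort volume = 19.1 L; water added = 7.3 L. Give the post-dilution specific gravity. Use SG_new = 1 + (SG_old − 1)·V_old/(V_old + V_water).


pts = (1.062 − 1)·1000·19.1/(19.1 + 7.3) = 44.8561
SG_new = 1 + 44.8561/1000

1.0449


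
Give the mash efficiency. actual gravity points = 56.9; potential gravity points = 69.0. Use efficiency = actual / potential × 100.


efficiency = 56.9 / 69.0 × 100

82.4638 %


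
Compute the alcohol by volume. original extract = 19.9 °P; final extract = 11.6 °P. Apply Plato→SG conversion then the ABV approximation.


SG = 259/(259 − P);  ABV = (OG − FG)·131.25
OG = 259/(259 − 19.9) = 1.0832
FG = 259/(259 − 11.6) = 1.0469
ABV = (1.0832 − 1.0469)·131.25

4.7698 % ABV


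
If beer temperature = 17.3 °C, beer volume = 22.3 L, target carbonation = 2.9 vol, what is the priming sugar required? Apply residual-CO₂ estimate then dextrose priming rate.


residual = 14.695·(0.01821 + 0.09011·e^(−0.04·T));  sugar = (target − residual)·4.0·V
residual = 14.695·(0.01821 + 0.09011·e^(−0.04·17.3)) = 0.9304
sugar = (2.9 − 0.9304)·4.0·22.3

175.6848 g


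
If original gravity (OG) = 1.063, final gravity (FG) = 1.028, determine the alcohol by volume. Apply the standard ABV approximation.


ABV = (OG − FG) · 131.25
ABV = (1.063 − 1.028) · 131.25

4.5937 % ABV


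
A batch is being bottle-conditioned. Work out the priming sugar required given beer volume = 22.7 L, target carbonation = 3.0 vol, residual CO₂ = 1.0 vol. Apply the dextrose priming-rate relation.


sugar = (target − residual)·4.0·V
sugar = (3.0 − 1.0)·4.0·22.7

181.6000 g


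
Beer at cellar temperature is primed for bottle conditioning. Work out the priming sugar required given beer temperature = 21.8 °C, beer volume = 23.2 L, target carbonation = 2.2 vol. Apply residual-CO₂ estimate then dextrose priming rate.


residual = 14.695·(0.01821 + 0.09011·e^(−0.04·T));  sugar = (target − residual)·4.0·V
residual = 14.695·(0.01821 + 0.09011·e^(−0.04·21.8)) = 0.8212
sugar = (2.2 − 0.8212)·4.0·23.2

127.9481 g


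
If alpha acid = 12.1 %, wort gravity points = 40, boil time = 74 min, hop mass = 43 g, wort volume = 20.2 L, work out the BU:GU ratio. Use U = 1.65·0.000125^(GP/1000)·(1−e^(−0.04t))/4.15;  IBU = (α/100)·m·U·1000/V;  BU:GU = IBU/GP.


U = 1.65·0.000125^(40/1000)·(1−e^(−0.04·74))/4.15 = 0.2632
IBU = (12.1/100)·43·0.2632·1000/20.2 = 67.7807
BU:GU = 67.7807/40

1.6945


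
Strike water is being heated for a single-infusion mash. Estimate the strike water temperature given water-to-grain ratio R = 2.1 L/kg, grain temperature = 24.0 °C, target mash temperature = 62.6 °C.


T_strike = (0.41/R)·(T_mash − T_grain) + T_mash
T_strike = (0.41/2.1)·(62.6 − 24.0) + 62.6

70.1362 °C


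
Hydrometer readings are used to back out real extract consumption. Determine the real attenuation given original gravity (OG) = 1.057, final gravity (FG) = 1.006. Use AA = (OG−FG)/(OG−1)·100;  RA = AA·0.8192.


AA = (1.057 − 1.006)/(1.057 − 1)·100 = 89.4737
RA = 89.4737·0.8192

73.2968 %


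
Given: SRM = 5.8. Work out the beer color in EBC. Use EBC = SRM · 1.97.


EBC = 5.8 · 1.97

11.4260 EBC


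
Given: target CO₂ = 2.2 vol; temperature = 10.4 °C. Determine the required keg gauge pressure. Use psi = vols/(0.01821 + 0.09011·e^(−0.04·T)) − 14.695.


psi = 2.2/(0.01821 + 0.09011·e^(−0.04·10.4)) − 14.695

13.6359 psi


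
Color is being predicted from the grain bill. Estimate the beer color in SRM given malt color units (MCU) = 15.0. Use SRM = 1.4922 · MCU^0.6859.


SRM = 1.4922 · 15.0^0.6859

9.5611 SRM


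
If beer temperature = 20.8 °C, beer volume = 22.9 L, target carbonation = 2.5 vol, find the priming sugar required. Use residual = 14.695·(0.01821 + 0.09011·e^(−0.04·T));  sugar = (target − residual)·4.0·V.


residual = 14.695·(0.01821 + 0.09011·e^(−0.04·20.8)) = 0.8438
sugar = (2.5 − 0.8438)·4.0·22.9

151.7039 g


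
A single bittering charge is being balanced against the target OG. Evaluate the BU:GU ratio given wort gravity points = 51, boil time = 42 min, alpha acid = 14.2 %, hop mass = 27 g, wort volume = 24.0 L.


U = 1.65·0.000125^(GP/1000)·(1−e^(−0.04t))/4.15;  IBU = (α/100)·m·U·1000/V;  BU:GU = IBU/GP
U = 1.65·0.000125^(51/1000)·(1−e^(−0.04·42))/4.15 = 0.2046
IBU = (14.2/100)·27·0.2046·1000/24.0 = 32.6771
BU:GU = 32.6771/51

0.6407


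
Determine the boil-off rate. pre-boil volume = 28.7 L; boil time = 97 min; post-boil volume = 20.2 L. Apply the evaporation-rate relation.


rate = (V_pre − V_post) / (t_min/60)
rate = (28.7 − 20.2) / (97/60)

5.2577 L/hr


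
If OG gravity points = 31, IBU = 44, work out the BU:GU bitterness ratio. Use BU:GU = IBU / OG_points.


BU:GU = 44 / 31

1.4194


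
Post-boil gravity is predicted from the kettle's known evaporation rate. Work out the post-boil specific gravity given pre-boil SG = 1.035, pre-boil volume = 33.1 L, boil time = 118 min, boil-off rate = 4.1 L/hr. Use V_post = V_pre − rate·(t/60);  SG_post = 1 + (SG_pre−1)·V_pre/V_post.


V_post = 33.1 − 4.1·(118/60) = 25.0367
SG_post = 1 + (1.035 − 1)·33.1/25.0367

1.0463


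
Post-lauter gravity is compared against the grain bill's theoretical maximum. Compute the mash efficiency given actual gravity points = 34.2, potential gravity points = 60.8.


efficiency = actual / potential × 100
efficiency = 34.2 / 60.8 × 100

56.2500 %


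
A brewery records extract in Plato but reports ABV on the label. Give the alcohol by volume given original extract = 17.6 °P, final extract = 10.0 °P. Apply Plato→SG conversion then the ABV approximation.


SG = 259/(259 − P);  ABV = (OG − FG)·131.25
OG = 259/(259 − 17.6) = 1.0729
FG = 259/(259 − 10.0) = 1.0402
ABV = (1.0729 − 1.0402)·131.25

4.2981 % ABV


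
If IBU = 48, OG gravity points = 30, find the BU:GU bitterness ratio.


BU:GU = IBU / OG_points
BU:GU = 48 / 30

1.6000


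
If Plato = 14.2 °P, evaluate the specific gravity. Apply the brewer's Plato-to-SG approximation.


SG = 259/(259 − P)
SG = 259/(259 − 14.2)

1.0580


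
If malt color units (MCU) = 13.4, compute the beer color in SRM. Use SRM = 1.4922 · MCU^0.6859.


SRM = 1.4922 · 13.4^0.6859

8.8493 SRM


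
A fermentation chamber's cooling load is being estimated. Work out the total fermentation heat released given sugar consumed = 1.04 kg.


Q = m_sugar · 590 kJ/kg
Q = 1.04 · 590

613.6000 kJ


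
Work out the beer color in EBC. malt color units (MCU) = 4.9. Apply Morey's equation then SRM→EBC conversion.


SRM = 1.4922·MCU^0.6859;  EBC = SRM·1.97
SRM = 1.4922·4.9^0.6859 = 4.4385
EBC = 4.4385·1.97

8.7438 EBC


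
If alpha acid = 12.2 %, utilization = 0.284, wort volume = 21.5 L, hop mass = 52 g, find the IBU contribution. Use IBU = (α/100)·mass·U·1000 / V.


IBU = (12.2/100)·52·0.284·1000 / 21.5

83.7998 IBU


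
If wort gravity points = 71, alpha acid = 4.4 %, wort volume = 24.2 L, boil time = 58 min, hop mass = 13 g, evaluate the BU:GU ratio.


U = 1.65·0.000125^(GP/1000)·(1−e^(−0.04t))/4.15;  IBU = (α/100)·m·U·1000/V;  BU:GU = IBU/GP
U = 1.65·0.000125^(71/1000)·(1−e^(−0.04·58))/4.15 = 0.1894
IBU = (4.4/100)·13·0.1894·1000/24.2 = 4.4768
BU:GU = 4.4768/71

0.0631


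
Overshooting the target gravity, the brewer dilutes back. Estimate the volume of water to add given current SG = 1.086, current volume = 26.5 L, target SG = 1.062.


V_water = V·((SG_curr − 1)/(SG_target − 1) − 1)
V_water = 26.5·((1.086 − 1)/(1.062 − 1) − 1)

10.2581 L


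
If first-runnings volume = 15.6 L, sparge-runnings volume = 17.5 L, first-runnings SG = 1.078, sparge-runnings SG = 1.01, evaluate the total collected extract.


total = Σ (SG_i − 1)·1000·V_i
first = (1.078 − 1)·1000·15.6 = 1216.8000
sparge = (1.01 − 1)·1000·17.5 = 175.0000
total = 1216.8000 + 175.0000

1391.8000 gravity·L


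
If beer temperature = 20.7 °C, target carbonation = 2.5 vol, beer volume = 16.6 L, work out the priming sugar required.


residual = 14.695·(0.01821 + 0.09011·e^(−0.04·T));  sugar = (target − residual)·4.0·V
residual = 14.695·(0.01821 + 0.09011·e^(−0.04·20.7)) = 0.8462
sugar = (2.5 − 0.8462)·4.0·16.6

109.8154 g


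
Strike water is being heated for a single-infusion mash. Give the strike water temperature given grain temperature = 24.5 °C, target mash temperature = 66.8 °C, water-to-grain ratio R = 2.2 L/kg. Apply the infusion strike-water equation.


T_strike = (0.41/R)·(T_mash − T_grain) + T_mash
T_strike = (0.41/2.2)·(66.8 − 24.5) + 66.8

74.6832 °C


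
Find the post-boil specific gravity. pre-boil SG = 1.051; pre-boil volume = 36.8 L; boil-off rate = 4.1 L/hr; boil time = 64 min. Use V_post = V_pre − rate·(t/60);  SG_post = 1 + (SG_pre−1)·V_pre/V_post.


V_post = 36.8 − 4.1·(64/60) = 32.4267
SG_post = 1 + (1.051 − 1)·36.8/32.4267

1.0579


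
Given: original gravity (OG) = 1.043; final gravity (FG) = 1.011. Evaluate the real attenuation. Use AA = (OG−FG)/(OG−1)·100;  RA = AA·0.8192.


AA = (1.043 − 1.011)/(1.043 − 1)·100 = 74.4186
RA = 74.4186·0.8192

60.9637 %


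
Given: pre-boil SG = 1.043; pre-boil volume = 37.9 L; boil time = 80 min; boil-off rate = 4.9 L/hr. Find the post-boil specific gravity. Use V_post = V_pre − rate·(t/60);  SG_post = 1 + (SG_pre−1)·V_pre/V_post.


V_post = 37.9 − 4.9·(80/60) = 31.3667
SG_post = 1 + (1.043 − 1)·37.9/31.3667

1.0520


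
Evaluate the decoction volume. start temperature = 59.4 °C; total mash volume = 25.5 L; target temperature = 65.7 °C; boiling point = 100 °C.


V_dec = V_total·(T_target − T_start)/(T_boil − T_start)
V_dec = 25.5·(65.7 − 59.4)/(100 − 59.4)

3.9569 L


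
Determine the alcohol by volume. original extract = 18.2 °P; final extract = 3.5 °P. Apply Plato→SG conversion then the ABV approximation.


SG = 259/(259 − P);  ABV = (OG − FG)·131.25
OG = 259/(259 − 18.2) = 1.0756
FG = 259/(259 − 3.5) = 1.0137
ABV = (1.0756 − 1.0137)·131.25

8.1221 % ABV


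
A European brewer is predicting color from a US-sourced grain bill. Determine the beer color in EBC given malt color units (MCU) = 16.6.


SRM = 1.4922·MCU^0.6859;  EBC = SRM·1.97
SRM = 1.4922·16.6^0.6859 = 10.2494
EBC = 10.2494·1.97

20.1914 EBC


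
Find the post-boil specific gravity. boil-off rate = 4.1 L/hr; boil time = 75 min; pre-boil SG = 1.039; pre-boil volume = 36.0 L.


V_post = V_pre − rate·(t/60);  SG_post = 1 + (SG_pre−1)·V_pre/V_post
V_post = 36.0 − 4.1·(75/60) = 30.8750
SG_post = 1 + (1.039 − 1)·36.0/30.8750

1.0455


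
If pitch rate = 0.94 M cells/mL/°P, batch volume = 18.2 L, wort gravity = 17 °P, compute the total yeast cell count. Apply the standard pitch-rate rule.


cells (billions) = rate · V_L · °P
cells = 0.94 · 18.2 · 17

290.8360 billion cells


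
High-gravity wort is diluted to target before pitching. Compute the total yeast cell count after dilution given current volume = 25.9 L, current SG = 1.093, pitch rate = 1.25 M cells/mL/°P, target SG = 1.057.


V_w = V·((SG_c−1)/(SG_t−1)−1);  °P = 259 − 259/SG_t;  cells = rate·(V+V_w)·°P
V_w = 25.9·((1.093−1)/(1.057−1)−1) = 16.3579
V_final = 25.9 + 16.3579 = 42.2579
°P = 259 − 259/1.057 = 13.9669
cells = 1.25·42.2579·13.9669

737.7641 billion cells


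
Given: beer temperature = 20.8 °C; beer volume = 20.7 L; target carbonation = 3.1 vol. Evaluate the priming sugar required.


residual = 14.695·(0.01821 + 0.09011·e^(−0.04·T));  sugar = (target − residual)·4.0·V
residual = 14.695·(0.01821 + 0.09011·e^(−0.04·20.8)) = 0.8438
sugar = (3.1 − 0.8438)·4.0·20.7

186.8097 g


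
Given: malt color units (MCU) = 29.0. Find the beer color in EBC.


SRM = 1.4922·MCU^0.6859;  EBC = SRM·1.97
SRM = 1.4922·29.0^0.6859 = 15.0275
EBC = 15.0275·1.97

29.6041 EBC


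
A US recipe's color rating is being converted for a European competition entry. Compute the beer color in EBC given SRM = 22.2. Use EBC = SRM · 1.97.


EBC = 22.2 · 1.97

43.7340 EBC


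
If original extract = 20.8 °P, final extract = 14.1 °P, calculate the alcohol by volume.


SG = 259/(259 − P);  ABV = (OG − FG)·131.25
OG = 259/(259 − 20.8) = 1.0873
FG = 259/(259 − 14.1) = 1.0576
ABV = (1.0873 − 1.0576)·131.25

3.9043 % ABV


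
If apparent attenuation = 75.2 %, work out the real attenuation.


RA = AA · 0.8192
RA = 75.2 · 0.8192

61.6038 %


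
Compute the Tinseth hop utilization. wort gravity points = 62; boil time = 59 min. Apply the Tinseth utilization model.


U = 1.65·0.000125^(GP/1000) · (1 − e^(−0.04·t))/4.15
bigness = 1.65·0.000125^(62/1000) = 0.9451
boil_factor = (1 − e^(−0.04·59))/4.15 = 0.2182
U = 0.9451 · 0.2182

0.2062


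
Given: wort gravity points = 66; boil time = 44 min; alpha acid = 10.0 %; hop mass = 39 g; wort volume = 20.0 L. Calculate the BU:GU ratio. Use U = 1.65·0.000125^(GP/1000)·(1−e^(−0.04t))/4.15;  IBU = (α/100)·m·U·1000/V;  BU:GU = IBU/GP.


U = 1.65·0.000125^(66/1000)·(1−e^(−0.04·44))/4.15 = 0.1819
IBU = (10.0/100)·39·0.1819·1000/20.0 = 35.4710
BU:GU = 35.4710/66

0.5374


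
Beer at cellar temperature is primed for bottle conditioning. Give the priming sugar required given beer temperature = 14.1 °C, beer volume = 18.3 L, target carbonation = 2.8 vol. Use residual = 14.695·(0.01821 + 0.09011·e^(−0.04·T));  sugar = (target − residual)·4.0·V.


residual = 14.695·(0.01821 + 0.09011·e^(−0.04·14.1)) = 1.0210
sugar = (2.8 − 1.0210)·4.0·18.3

130.2263 g


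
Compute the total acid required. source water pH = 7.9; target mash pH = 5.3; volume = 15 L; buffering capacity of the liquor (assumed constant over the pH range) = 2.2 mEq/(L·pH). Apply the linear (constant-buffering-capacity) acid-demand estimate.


acid = buffering capacity · (pH_source − pH_target) · V
acid = 2.2 · (7.9 − 5.3) · 15

85.8000 mEq


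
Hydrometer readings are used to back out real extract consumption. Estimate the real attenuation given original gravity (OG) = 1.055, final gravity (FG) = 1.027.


AA = (OG−FG)/(OG−1)·100;  RA = AA·0.8192
AA = (1.055 − 1.027)/(1.055 − 1)·100 = 50.9091
RA = 50.9091·0.8192

41.7047 %


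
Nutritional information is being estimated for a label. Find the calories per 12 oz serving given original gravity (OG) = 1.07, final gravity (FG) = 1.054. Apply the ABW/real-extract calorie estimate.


ABW = (OG−FG)·131.25·0.79/FG;  °P = 259 − 259/SG (for OG→OE and FG→AE);  RE = 0.1808·OE + 0.8192·AE;  Cal = (6.9·ABW + 4·(RE−0.1))·FG·3.55
ABW = (1.07 − 1.054)·131.25·0.79/1.054 = 1.5740
OE = 259 − 259/1.07 = 16.9439 °P
AE = 259 − 259/1.054 = 13.2694 °P
RE = 0.1808·16.9439 + 0.8192·13.2694 = 13.9338 °P
Cal = (6.9·1.5740 + 4·(13.9338−0.1))·1.054·3.55

247.6848 kcal
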